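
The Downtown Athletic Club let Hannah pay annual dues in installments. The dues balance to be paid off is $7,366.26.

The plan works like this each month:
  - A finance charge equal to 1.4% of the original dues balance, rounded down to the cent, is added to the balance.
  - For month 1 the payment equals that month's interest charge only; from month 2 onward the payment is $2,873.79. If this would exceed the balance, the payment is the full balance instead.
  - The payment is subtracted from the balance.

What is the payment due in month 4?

Month 1: $7,366.26 +$103.12 interest = $7,469.38; pay $103.12 → $7,366.26
Month 2: $7,366.26 +$103.12 interest = $7,469.38; pay $2,873.79 → $4,595.59
Month 3: $4,595.59 +$103.12 interest = $4,698.71; pay $2,873.79 → $1,824.92
Month 4: $1,824.92 +$103.12 interest = $1,928.04; pay $1,928.04 → $0.00

$1,928.04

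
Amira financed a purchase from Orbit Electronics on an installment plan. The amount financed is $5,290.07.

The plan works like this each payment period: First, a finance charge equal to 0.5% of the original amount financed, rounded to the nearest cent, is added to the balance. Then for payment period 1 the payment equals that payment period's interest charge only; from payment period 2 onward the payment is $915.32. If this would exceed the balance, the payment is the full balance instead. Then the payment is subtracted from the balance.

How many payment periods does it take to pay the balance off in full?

7

# | Opening | Interest | Payment | End bal
1 | $5,290.07 | $26.45 | $26.45 | $5,290.07
2 | $5,290.07 | $26.45 | $915.32 | $4,401.20
3 | $4,401.20 | $26.45 | $915.32 | $3,512.33
4 | $3,512.33 | $26.45 | $915.32 | $2,623.46
5 | $2,623.46 | $26.45 | $915.32 | $1,734.59
6 | $1,734.59 | $26.45 | $915.32 | $845.72
7 | $845.72 | $26.45 | $872.17 | $0.00
Balance reaches $0.00 in payment period 7.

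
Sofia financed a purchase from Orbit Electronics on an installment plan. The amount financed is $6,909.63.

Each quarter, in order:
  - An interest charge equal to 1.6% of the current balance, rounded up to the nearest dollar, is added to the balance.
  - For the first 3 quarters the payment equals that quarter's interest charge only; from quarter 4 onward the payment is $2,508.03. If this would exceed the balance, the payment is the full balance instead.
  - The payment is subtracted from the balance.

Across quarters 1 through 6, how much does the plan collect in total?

$7,460.63

Quarter 1: $6,909.63 +$111.00 interest = $7,020.63; pay $111.00 → $6,909.63
Quarter 2: $6,909.63 +$111.00 interest = $7,020.63; pay $111.00 → $6,909.63
Quarter 3: $6,909.63 +$111.00 interest = $7,020.63; pay $111.00 → $6,909.63
Quarter 4: $6,909.63 +$111.00 interest = $7,020.63; pay $2,508.03 → $4,512.60
Quarter 5: $4,512.60 +$73.00 interest = $4,585.60; pay $2,508.03 → $2,077.57
Quarter 6: $2,077.57 +$34.00 interest = $2,111.57; pay $2,111.57 → $0.00
Total paid: $7,460.63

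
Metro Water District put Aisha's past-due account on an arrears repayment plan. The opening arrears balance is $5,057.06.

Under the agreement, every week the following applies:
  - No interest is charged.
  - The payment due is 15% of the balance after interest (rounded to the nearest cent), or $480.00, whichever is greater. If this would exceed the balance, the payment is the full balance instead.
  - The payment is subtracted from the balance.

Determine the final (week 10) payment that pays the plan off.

$225.66

Week 1: opening $5,057.06; payment $758.56; balance $4,298.50
Week 2: opening $4,298.50; payment $644.78; balance $3,653.72
Week 3: opening $3,653.72; payment $548.06; balance $3,105.66
Week 4: opening $3,105.66; payment $480.00; balance $2,625.66
Week 5: opening $2,625.66; payment $480.00; balance $2,145.66
Week 6: opening $2,145.66; payment $480.00; balance $1,665.66
Week 7: opening $1,665.66; payment $480.00; balance $1,185.66
Week 8: opening $1,185.66; payment $480.00; balance $705.66
Week 9: opening $705.66; payment $480.00; balance $225.66
Week 10: opening $225.66; payment $225.66; balance $0.00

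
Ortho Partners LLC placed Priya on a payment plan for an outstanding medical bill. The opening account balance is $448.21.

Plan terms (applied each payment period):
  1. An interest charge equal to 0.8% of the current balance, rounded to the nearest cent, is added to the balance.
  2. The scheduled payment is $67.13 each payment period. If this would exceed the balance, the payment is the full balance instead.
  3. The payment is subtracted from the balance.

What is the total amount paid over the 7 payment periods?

Payment period 1: opening $448.21; interest $3.59 → $451.80; payment $67.13; balance $384.67
Payment period 2: opening $384.67; interest $3.08 → $387.75; payment $67.13; balance $320.62
Payment period 3: opening $320.62; interest $2.56 → $323.18; payment $67.13; balance $256.05
Payment period 4: opening $256.05; interest $2.05 → $258.10; payment $67.13; balance $190.97
Payment period 5: opening $190.97; interest $1.53 → $192.50; payment $67.13; balance $125.37
Payment period 6: opening $125.37; interest $1.00 → $126.37; payment $67.13; balance $59.24
Payment period 7: opening $59.24; interest $0.47 → $59.71; payment $59.71; balance $0.00
Total paid: $462.49

$462.49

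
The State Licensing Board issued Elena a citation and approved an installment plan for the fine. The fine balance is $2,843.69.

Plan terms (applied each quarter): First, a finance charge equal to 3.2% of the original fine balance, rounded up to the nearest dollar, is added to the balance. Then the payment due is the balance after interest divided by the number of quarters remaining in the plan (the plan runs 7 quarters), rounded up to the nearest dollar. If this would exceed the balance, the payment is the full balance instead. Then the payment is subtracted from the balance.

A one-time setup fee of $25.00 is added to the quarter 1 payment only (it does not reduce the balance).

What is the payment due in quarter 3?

# | Opening | Interest | Payment | Fee | End bal
1 | $2,843.69 | $91.00 | $420.00 | $25.00 | $2,514.69
2 | $2,514.69 | $91.00 | $435.00 | — | $2,170.69
3 | $2,170.69 | $91.00 | $453.00 | — | $1,808.69

$453.00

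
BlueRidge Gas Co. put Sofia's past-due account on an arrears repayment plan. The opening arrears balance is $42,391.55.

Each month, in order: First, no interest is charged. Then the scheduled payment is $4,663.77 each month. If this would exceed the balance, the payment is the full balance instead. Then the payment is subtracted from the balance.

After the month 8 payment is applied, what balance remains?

Month 1: opening $42,391.55; payment $4,663.77; balance $37,727.78
Month 2: opening $37,727.78; payment $4,663.77; balance $33,064.01
Month 3: opening $33,064.01; payment $4,663.77; balance $28,400.24
Month 4: opening $28,400.24; payment $4,663.77; balance $23,736.47
Month 5: opening $23,736.47; payment $4,663.77; balance $19,072.70
Month 6: opening $19,072.70; payment $4,663.77; balance $14,408.93
Month 7: opening $14,408.93; payment $4,663.77; balance $9,745.16
Month 8: opening $9,745.16; payment $4,663.77; balance $5,081.39

$5,081.39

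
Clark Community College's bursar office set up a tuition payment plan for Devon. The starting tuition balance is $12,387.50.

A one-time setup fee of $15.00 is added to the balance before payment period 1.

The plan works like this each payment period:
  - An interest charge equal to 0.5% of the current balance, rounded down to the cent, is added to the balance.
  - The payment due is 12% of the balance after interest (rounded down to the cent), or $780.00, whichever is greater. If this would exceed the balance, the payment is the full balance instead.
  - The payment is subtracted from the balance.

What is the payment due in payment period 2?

Payment period 1: $12,402.50 +$62.01 interest = $12,464.51; pay $1,495.74 → $10,968.77
Payment period 2: $10,968.77 +$54.84 interest = $11,023.61; pay $1,322.83 → $9,700.78

$1,322.83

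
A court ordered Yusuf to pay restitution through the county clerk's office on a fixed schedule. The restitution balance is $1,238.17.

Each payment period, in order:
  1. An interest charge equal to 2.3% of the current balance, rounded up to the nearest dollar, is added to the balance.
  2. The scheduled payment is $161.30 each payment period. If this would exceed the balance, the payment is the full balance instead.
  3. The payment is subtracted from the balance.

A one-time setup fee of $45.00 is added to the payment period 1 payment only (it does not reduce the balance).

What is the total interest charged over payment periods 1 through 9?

Payment period 1: opening $1,238.17; interest $29.00 → $1,267.17; payment $161.30 (+ $45.00 fee); balance $1,105.87
Payment period 2: opening $1,105.87; interest $26.00 → $1,131.87; payment $161.30; balance $970.57
Payment period 3: opening $970.57; interest $23.00 → $993.57; payment $161.30; balance $832.27
Payment period 4: opening $832.27; interest $20.00 → $852.27; payment $161.30; balance $690.97
Payment period 5: opening $690.97; interest $16.00 → $706.97; payment $161.30; balance $545.67
Payment period 6: opening $545.67; interest $13.00 → $558.67; payment $161.30; balance $397.37
Payment period 7: opening $397.37; interest $10.00 → $407.37; payment $161.30; balance $246.07
Payment period 8: opening $246.07; interest $6.00 → $252.07; payment $161.30; balance $90.77
Payment period 9: opening $90.77; interest $3.00 → $93.77; payment $93.77; balance $0.00
Total interest: $29.00 + $26.00 + $23.00 + $20.00 + $16.00 + $13.00 + $10.00 + $6.00 + $3.00 = $146.00

$146.00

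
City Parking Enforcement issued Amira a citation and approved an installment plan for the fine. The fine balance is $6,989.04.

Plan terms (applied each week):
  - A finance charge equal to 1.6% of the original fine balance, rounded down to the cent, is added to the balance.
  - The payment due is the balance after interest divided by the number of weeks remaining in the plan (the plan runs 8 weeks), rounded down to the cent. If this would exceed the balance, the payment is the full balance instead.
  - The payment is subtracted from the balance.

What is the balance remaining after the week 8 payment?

$0.00

Week 1: $6,989.04 +$111.82 interest = $7,100.86; pay $887.60 → $6,213.26
Week 2: $6,213.26 +$111.82 interest = $6,325.08; pay $903.58 → $5,421.50
Week 3: $5,421.50 +$111.82 interest = $5,533.32; pay $922.22 → $4,611.10
Week 4: $4,611.10 +$111.82 interest = $4,722.92; pay $944.58 → $3,778.34
Week 5: $3,778.34 +$111.82 interest = $3,890.16; pay $972.54 → $2,917.62
Week 6: $2,917.62 +$111.82 interest = $3,029.44; pay $1,009.81 → $2,019.63
Week 7: $2,019.63 +$111.82 interest = $2,131.45; pay $1,065.72 → $1,065.73
Week 8: $1,065.73 +$111.82 interest = $1,177.55; pay $1,177.55 → $0.00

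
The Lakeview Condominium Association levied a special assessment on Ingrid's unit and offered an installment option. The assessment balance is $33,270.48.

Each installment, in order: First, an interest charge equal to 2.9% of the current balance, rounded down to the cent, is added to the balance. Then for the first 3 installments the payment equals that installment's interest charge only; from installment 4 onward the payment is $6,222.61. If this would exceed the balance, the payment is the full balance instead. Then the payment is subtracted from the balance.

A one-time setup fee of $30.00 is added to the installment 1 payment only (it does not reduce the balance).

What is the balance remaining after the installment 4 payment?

$28,012.71

Installment 1: $33,270.48 +$964.84 interest = $34,235.32; pay $964.84 (+ $30.00 fee) → $33,270.48
Installment 2: $33,270.48 +$964.84 interest = $34,235.32; pay $964.84 → $33,270.48
Installment 3: $33,270.48 +$964.84 interest = $34,235.32; pay $964.84 → $33,270.48
Installment 4: $33,270.48 +$964.84 interest = $34,235.32; pay $6,222.61 → $28,012.71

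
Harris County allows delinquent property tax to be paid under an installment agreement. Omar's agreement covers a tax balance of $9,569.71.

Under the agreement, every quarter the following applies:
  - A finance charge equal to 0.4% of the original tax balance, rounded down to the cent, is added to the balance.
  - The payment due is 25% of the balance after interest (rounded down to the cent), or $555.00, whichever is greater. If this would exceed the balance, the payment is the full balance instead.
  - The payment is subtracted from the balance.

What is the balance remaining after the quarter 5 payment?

# | Opening | Interest | Payment | End bal
1 | $9,569.71 | $38.27 | $2,401.99 | $7,205.99
2 | $7,205.99 | $38.27 | $1,811.06 | $5,433.20
3 | $5,433.20 | $38.27 | $1,367.86 | $4,103.61
4 | $4,103.61 | $38.27 | $1,035.47 | $3,106.41
5 | $3,106.41 | $38.27 | $786.17 | $2,358.51

$2,358.51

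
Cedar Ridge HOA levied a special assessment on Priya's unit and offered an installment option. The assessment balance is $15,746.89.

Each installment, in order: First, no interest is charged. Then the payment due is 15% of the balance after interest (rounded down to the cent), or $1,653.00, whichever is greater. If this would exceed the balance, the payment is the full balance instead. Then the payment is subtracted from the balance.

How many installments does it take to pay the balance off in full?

# | Opening | Payment | End bal
1 | $15,746.89 | $2,362.03 | $13,384.86
2 | $13,384.86 | $2,007.72 | $11,377.14
3 | $11,377.14 | $1,706.57 | $9,670.57
4 | $9,670.57 | $1,653.00 | $8,017.57
5 | $8,017.57 | $1,653.00 | $6,364.57
6 | $6,364.57 | $1,653.00 | $4,711.57
7 | $4,711.57 | $1,653.00 | $3,058.57
8 | $3,058.57 | $1,653.00 | $1,405.57
9 | $1,405.57 | $1,405.57 | $0.00
Balance reaches $0.00 in installment 9.

9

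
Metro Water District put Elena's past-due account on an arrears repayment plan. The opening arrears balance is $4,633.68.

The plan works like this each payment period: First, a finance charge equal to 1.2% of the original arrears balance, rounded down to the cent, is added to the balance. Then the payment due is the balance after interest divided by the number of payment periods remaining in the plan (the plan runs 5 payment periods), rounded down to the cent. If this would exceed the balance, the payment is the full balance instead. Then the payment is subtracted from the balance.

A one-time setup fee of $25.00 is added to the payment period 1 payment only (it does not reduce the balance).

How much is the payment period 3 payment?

Payment period 1: opening $4,633.68; interest $55.60 → $4,689.28; payment $937.85 (+ $25.00 fee); balance $3,751.43
Payment period 2: opening $3,751.43; interest $55.60 → $3,807.03; payment $951.75; balance $2,855.28
Payment period 3: opening $2,855.28; interest $55.60 → $2,910.88; payment $970.29; balance $1,940.59

$970.29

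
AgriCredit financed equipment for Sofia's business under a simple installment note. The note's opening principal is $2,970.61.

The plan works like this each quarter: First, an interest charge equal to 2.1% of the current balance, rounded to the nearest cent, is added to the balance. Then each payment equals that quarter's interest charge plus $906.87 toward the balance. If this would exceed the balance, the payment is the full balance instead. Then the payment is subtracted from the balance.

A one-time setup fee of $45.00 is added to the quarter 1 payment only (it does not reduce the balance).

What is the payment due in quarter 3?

# | Opening | Interest | Payment | Fee | End bal
1 | $2,970.61 | $62.38 | $969.25 | $45.00 | $2,063.74
2 | $2,063.74 | $43.34 | $950.21 | — | $1,156.87
3 | $1,156.87 | $24.29 | $931.16 | — | $250.00

$931.16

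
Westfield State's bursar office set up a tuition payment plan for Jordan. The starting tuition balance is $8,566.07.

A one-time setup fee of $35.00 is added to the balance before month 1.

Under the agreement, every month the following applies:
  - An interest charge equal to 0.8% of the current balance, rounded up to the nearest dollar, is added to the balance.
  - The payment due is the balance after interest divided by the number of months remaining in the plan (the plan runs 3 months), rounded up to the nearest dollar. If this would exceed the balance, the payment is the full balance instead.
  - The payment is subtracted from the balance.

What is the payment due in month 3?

$2,936.07

Month 1: opening $8,601.07; interest $69.00 → $8,670.07; payment $2,891.00; balance $5,779.07
Month 2: opening $5,779.07; interest $47.00 → $5,826.07; payment $2,914.00; balance $2,912.07
Month 3: opening $2,912.07; interest $24.00 → $2,936.07; payment $2,936.07; balance $0.00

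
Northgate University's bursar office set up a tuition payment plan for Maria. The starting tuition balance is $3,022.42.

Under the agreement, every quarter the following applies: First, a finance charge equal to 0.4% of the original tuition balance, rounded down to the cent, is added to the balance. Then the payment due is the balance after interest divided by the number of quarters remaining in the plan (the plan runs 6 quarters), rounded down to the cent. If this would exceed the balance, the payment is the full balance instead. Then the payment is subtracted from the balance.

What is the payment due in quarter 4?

Quarter 1: $3,022.42 +$12.08 interest = $3,034.50; pay $505.75 → $2,528.75
Quarter 2: $2,528.75 +$12.08 interest = $2,540.83; pay $508.16 → $2,032.67
Quarter 3: $2,032.67 +$12.08 interest = $2,044.75; pay $511.18 → $1,533.57
Quarter 4: $1,533.57 +$12.08 interest = $1,545.65; pay $515.21 → $1,030.44

$515.21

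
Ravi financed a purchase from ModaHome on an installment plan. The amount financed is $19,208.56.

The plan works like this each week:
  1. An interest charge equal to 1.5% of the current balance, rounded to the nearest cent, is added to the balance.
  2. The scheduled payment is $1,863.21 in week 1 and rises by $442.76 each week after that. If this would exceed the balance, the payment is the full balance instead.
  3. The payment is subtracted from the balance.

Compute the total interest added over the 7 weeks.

Week 1: $19,208.56 +$288.13 interest = $19,496.69; pay $1,863.21 → $17,633.48
Week 2: $17,633.48 +$264.50 interest = $17,897.98; pay $2,305.97 → $15,592.01
Week 3: $15,592.01 +$233.88 interest = $15,825.89; pay $2,748.73 → $13,077.16
Week 4: $13,077.16 +$196.16 interest = $13,273.32; pay $3,191.49 → $10,081.83
Week 5: $10,081.83 +$151.23 interest = $10,233.06; pay $3,634.25 → $6,598.81
Week 6: $6,598.81 +$98.98 interest = $6,697.79; pay $4,077.01 → $2,620.78
Week 7: $2,620.78 +$39.31 interest = $2,660.09; pay $2,660.09 → $0.00
Total interest: $288.13 + $264.50 + $233.88 + $196.16 + $151.23 + $98.98 + $39.31 = $1,272.19

$1,272.19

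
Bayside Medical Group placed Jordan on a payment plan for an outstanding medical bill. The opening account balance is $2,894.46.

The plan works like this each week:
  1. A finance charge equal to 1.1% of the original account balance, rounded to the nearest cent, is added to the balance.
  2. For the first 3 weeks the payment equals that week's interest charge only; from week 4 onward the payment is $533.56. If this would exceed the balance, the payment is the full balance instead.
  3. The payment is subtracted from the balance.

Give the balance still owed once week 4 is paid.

$2,392.74

# | Opening | Interest | Payment | End bal
1 | $2,894.46 | $31.84 | $31.84 | $2,894.46
2 | $2,894.46 | $31.84 | $31.84 | $2,894.46
3 | $2,894.46 | $31.84 | $31.84 | $2,894.46
4 | $2,894.46 | $31.84 | $533.56 | $2,392.74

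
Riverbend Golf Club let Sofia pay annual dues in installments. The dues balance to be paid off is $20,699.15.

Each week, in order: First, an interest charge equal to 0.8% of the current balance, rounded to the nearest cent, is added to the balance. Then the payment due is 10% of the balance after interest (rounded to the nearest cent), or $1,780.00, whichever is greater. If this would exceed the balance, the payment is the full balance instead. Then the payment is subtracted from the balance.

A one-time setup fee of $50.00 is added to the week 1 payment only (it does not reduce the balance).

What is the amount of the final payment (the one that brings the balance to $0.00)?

Week 1: opening $20,699.15; interest $165.59 → $20,864.74; payment $2,086.47 (+ $50.00 fee); balance $18,778.27
Week 2: opening $18,778.27; interest $150.23 → $18,928.50; payment $1,892.85; balance $17,035.65
Week 3: opening $17,035.65; interest $136.29 → $17,171.94; payment $1,780.00; balance $15,391.94
Week 4: opening $15,391.94; interest $123.14 → $15,515.08; payment $1,780.00; balance $13,735.08
Week 5: opening $13,735.08; interest $109.88 → $13,844.96; payment $1,780.00; balance $12,064.96
Week 6: opening $12,064.96; interest $96.52 → $12,161.48; payment $1,780.00; balance $10,381.48
Week 7: opening $10,381.48; interest $83.05 → $10,464.53; payment $1,780.00; balance $8,684.53
Week 8: opening $8,684.53; interest $69.48 → $8,754.01; payment $1,780.00; balance $6,974.01
Week 9: opening $6,974.01; interest $55.79 → $7,029.80; payment $1,780.00; balance $5,249.80
Week 10: opening $5,249.80; interest $42.00 → $5,291.80; payment $1,780.00; balance $3,511.80
Week 11: opening $3,511.80; interest $28.09 → $3,539.89; payment $1,780.00; balance $1,759.89
Week 12: opening $1,759.89; interest $14.08 → $1,773.97; payment $1,773.97; balance $0.00

$1,773.97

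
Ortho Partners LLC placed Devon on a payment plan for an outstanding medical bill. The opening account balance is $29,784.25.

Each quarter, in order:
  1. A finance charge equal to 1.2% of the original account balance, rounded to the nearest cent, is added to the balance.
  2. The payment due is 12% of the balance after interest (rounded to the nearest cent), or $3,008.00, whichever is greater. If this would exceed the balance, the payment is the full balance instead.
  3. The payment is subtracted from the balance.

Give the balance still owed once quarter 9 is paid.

Quarter 1: $29,784.25 +$357.41 interest = $30,141.66; pay $3,617.00 → $26,524.66
Quarter 2: $26,524.66 +$357.41 interest = $26,882.07; pay $3,225.85 → $23,656.22
Quarter 3: $23,656.22 +$357.41 interest = $24,013.63; pay $3,008.00 → $21,005.63
Quarter 4: $21,005.63 +$357.41 interest = $21,363.04; pay $3,008.00 → $18,355.04
Quarter 5: $18,355.04 +$357.41 interest = $18,712.45; pay $3,008.00 → $15,704.45
Quarter 6: $15,704.45 +$357.41 interest = $16,061.86; pay $3,008.00 → $13,053.86
Quarter 7: $13,053.86 +$357.41 interest = $13,411.27; pay $3,008.00 → $10,403.27
Quarter 8: $10,403.27 +$357.41 interest = $10,760.68; pay $3,008.00 → $7,752.68
Quarter 9: $7,752.68 +$357.41 interest = $8,110.09; pay $3,008.00 → $5,102.09

$5,102.09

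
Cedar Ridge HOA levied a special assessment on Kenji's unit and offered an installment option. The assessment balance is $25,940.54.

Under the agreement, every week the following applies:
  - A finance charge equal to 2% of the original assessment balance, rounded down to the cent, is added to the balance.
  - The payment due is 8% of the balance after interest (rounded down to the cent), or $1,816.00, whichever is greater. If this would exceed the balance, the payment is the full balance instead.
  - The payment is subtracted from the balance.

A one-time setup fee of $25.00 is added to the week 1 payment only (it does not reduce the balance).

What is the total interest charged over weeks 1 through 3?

Week 1: $25,940.54 +$518.81 interest = $26,459.35; pay $2,116.74 (+ $25.00 fee) → $24,342.61
Week 2: $24,342.61 +$518.81 interest = $24,861.42; pay $1,988.91 → $22,872.51
Week 3: $22,872.51 +$518.81 interest = $23,391.32; pay $1,871.30 → $21,520.02
Total interest: $518.81 + $518.81 + $518.81 = $1,556.43

$1,556.43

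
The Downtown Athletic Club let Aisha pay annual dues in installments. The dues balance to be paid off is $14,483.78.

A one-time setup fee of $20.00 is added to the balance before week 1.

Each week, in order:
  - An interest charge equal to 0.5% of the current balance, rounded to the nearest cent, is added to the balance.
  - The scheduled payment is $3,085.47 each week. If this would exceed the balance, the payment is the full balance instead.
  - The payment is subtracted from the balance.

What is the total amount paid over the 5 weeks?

$14,714.97

Week 1: $14,503.78 +$72.52 interest = $14,576.30; pay $3,085.47 → $11,490.83
Week 2: $11,490.83 +$57.45 interest = $11,548.28; pay $3,085.47 → $8,462.81
Week 3: $8,462.81 +$42.31 interest = $8,505.12; pay $3,085.47 → $5,419.65
Week 4: $5,419.65 +$27.10 interest = $5,446.75; pay $3,085.47 → $2,361.28
Week 5: $2,361.28 +$11.81 interest = $2,373.09; pay $2,373.09 → $0.00
Total paid: $14,714.97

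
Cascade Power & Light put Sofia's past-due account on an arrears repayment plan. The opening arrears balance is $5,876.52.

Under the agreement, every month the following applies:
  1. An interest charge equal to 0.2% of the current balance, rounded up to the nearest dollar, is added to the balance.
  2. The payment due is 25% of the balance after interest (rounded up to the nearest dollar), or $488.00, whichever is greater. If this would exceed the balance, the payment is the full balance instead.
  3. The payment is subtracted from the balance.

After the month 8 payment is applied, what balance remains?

# | Opening | Interest | Payment | End bal
1 | $5,876.52 | $12.00 | $1,473.00 | $4,415.52
2 | $4,415.52 | $9.00 | $1,107.00 | $3,317.52
3 | $3,317.52 | $7.00 | $832.00 | $2,492.52
4 | $2,492.52 | $5.00 | $625.00 | $1,872.52
5 | $1,872.52 | $4.00 | $488.00 | $1,388.52
6 | $1,388.52 | $3.00 | $488.00 | $903.52
7 | $903.52 | $2.00 | $488.00 | $417.52
8 | $417.52 | $1.00 | $418.52 | $0.00

$0.00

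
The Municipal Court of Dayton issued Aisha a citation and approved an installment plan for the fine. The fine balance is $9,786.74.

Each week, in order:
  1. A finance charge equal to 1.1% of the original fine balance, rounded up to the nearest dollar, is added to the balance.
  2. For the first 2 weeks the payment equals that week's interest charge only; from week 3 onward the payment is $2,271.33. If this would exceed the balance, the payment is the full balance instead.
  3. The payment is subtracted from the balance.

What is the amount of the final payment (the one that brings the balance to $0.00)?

Week 1: $9,786.74 +$108.00 interest = $9,894.74; pay $108.00 → $9,786.74
Week 2: $9,786.74 +$108.00 interest = $9,894.74; pay $108.00 → $9,786.74
Week 3: $9,786.74 +$108.00 interest = $9,894.74; pay $2,271.33 → $7,623.41
Week 4: $7,623.41 +$108.00 interest = $7,731.41; pay $2,271.33 → $5,460.08
Week 5: $5,460.08 +$108.00 interest = $5,568.08; pay $2,271.33 → $3,296.75
Week 6: $3,296.75 +$108.00 interest = $3,404.75; pay $2,271.33 → $1,133.42
Week 7: $1,133.42 +$108.00 interest = $1,241.42; pay $1,241.42 → $0.00

$1,241.42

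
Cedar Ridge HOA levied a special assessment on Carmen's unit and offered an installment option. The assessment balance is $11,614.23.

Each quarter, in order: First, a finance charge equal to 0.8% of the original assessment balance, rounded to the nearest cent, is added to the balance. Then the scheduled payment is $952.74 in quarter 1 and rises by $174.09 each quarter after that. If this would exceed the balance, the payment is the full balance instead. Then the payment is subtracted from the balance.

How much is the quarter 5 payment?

Quarter 1: opening $11,614.23; interest $92.91 → $11,707.14; payment $952.74; balance $10,754.40
Quarter 2: opening $10,754.40; interest $92.91 → $10,847.31; payment $1,126.83; balance $9,720.48
Quarter 3: opening $9,720.48; interest $92.91 → $9,813.39; payment $1,300.92; balance $8,512.47
Quarter 4: opening $8,512.47; interest $92.91 → $8,605.38; payment $1,475.01; balance $7,130.37
Quarter 5: opening $7,130.37; interest $92.91 → $7,223.28; payment $1,649.10; balance $5,574.18

$1,649.10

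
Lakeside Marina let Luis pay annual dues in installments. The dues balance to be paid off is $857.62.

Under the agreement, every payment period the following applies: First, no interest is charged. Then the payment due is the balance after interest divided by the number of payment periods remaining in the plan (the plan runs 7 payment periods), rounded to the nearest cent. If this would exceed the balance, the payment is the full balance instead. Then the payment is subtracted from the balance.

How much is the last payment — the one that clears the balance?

$122.51

Payment period 1: $857.62 − $122.52 → $735.10
Payment period 2: $735.10 − $122.52 → $612.58
Payment period 3: $612.58 − $122.52 → $490.06
Payment period 4: $490.06 − $122.52 → $367.54
Payment period 5: $367.54 − $122.51 → $245.03
Payment period 6: $245.03 − $122.52 → $122.51
Payment period 7: $122.51 − $122.51 → $0.00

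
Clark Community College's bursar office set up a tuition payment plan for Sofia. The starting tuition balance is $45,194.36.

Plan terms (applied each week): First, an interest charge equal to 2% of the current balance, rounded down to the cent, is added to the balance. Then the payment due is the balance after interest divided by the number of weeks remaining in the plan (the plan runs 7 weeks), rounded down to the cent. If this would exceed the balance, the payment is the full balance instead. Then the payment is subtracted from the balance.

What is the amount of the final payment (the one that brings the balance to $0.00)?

$7,416.30

Week 1: $45,194.36 +$903.88 interest = $46,098.24; pay $6,585.46 → $39,512.78
Week 2: $39,512.78 +$790.25 interest = $40,303.03; pay $6,717.17 → $33,585.86
Week 3: $33,585.86 +$671.71 interest = $34,257.57; pay $6,851.51 → $27,406.06
Week 4: $27,406.06 +$548.12 interest = $27,954.18; pay $6,988.54 → $20,965.64
Week 5: $20,965.64 +$419.31 interest = $21,384.95; pay $7,128.31 → $14,256.64
Week 6: $14,256.64 +$285.13 interest = $14,541.77; pay $7,270.88 → $7,270.89
Week 7: $7,270.89 +$145.41 interest = $7,416.30; pay $7,416.30 → $0.00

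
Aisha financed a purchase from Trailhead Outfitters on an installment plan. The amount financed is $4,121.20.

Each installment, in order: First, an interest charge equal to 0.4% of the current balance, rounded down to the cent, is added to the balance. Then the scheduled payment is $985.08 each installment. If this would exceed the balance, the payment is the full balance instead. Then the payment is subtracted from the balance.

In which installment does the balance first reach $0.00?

Installment 1: $4,121.20 +$16.48 interest = $4,137.68; pay $985.08 → $3,152.60
Installment 2: $3,152.60 +$12.61 interest = $3,165.21; pay $985.08 → $2,180.13
Installment 3: $2,180.13 +$8.72 interest = $2,188.85; pay $985.08 → $1,203.77
Installment 4: $1,203.77 +$4.81 interest = $1,208.58; pay $985.08 → $223.50
Installment 5: $223.50 +$0.89 interest = $224.39; pay $224.39 → $0.00
Balance reaches $0.00 in installment 5.

5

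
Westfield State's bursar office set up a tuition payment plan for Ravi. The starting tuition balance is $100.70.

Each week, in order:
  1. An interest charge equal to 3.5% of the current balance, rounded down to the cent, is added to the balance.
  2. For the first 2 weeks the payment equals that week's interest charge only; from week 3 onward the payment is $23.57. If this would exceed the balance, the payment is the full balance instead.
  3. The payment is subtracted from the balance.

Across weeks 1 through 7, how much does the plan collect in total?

Week 1: $100.70 +$3.52 interest = $104.22; pay $3.52 → $100.70
Week 2: $100.70 +$3.52 interest = $104.22; pay $3.52 → $100.70
Week 3: $100.70 +$3.52 interest = $104.22; pay $23.57 → $80.65
Week 4: $80.65 +$2.82 interest = $83.47; pay $23.57 → $59.90
Week 5: $59.90 +$2.09 interest = $61.99; pay $23.57 → $38.42
Week 6: $38.42 +$1.34 interest = $39.76; pay $23.57 → $16.19
Week 7: $16.19 +$0.56 interest = $16.75; pay $16.75 → $0.00
Total paid: $118.07

$118.07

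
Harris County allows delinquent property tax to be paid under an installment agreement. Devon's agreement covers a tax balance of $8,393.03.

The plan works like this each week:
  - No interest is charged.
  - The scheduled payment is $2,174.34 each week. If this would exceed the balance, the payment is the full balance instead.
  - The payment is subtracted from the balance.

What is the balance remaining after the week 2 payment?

$4,044.35

Week 1: $8,393.03 − $2,174.34 → $6,218.69
Week 2: $6,218.69 − $2,174.34 → $4,044.35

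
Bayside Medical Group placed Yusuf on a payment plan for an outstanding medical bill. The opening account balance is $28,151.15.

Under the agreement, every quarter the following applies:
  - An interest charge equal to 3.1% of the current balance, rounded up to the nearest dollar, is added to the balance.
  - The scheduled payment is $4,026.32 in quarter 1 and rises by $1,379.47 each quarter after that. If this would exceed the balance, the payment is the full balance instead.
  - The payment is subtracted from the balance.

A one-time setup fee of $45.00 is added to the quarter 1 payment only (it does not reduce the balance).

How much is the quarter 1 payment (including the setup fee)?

Quarter 1: $28,151.15 +$873.00 interest = $29,024.15; pay $4,026.32 (+ $45.00 fee) → $24,997.83

$4,071.32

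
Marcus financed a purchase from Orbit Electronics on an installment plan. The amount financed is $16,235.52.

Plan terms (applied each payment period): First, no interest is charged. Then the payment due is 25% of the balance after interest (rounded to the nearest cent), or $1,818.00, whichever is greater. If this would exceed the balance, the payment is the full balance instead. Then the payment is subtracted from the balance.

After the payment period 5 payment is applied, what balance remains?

Payment period 1: $16,235.52 − $4,058.88 → $12,176.64
Payment period 2: $12,176.64 − $3,044.16 → $9,132.48
Payment period 3: $9,132.48 − $2,283.12 → $6,849.36
Payment period 4: $6,849.36 − $1,818.00 → $5,031.36
Payment period 5: $5,031.36 − $1,818.00 → $3,213.36

$3,213.36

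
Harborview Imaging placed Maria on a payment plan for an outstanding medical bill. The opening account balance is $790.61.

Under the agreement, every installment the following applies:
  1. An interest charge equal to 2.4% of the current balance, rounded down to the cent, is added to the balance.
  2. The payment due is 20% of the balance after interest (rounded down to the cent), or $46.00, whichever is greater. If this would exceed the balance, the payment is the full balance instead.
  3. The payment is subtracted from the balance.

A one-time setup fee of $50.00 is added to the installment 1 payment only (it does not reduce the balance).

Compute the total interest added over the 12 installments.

$92.25

Installment 1: opening $790.61; interest $18.97 → $809.58; payment $161.91 (+ $50.00 fee); balance $647.67
Installment 2: opening $647.67; interest $15.54 → $663.21; payment $132.64; balance $530.57
Installment 3: opening $530.57; interest $12.73 → $543.30; payment $108.66; balance $434.64
Installment 4: opening $434.64; interest $10.43 → $445.07; payment $89.01; balance $356.06
Installment 5: opening $356.06; interest $8.54 → $364.60; payment $72.92; balance $291.68
Installment 6: opening $291.68; interest $7.00 → $298.68; payment $59.73; balance $238.95
Installment 7: opening $238.95; interest $5.73 → $244.68; payment $48.93; balance $195.75
Installment 8: opening $195.75; interest $4.69 → $200.44; payment $46.00; balance $154.44
Installment 9: opening $154.44; interest $3.70 → $158.14; payment $46.00; balance $112.14
Installment 10: opening $112.14; interest $2.69 → $114.83; payment $46.00; balance $68.83
Installment 11: opening $68.83; interest $1.65 → $70.48; payment $46.00; balance $24.48
Installment 12: opening $24.48; interest $0.58 → $25.06; payment $25.06; balance $0.00
Total interest: $18.97 + $15.54 + $12.73 + $10.43 + $8.54 + $7.00 + $5.73 + $4.69 + $3.70 + $2.69 + $1.65 + $0.58 = $92.25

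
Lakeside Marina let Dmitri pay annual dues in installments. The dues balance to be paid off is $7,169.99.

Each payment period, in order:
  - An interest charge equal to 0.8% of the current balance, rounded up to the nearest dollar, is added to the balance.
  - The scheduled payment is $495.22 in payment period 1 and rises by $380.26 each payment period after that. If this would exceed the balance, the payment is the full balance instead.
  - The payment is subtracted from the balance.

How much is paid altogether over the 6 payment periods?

Payment period 1: $7,169.99 +$58.00 interest = $7,227.99; pay $495.22 → $6,732.77
Payment period 2: $6,732.77 +$54.00 interest = $6,786.77; pay $875.48 → $5,911.29
Payment period 3: $5,911.29 +$48.00 interest = $5,959.29; pay $1,255.74 → $4,703.55
Payment period 4: $4,703.55 +$38.00 interest = $4,741.55; pay $1,636.00 → $3,105.55
Payment period 5: $3,105.55 +$25.00 interest = $3,130.55; pay $2,016.26 → $1,114.29
Payment period 6: $1,114.29 +$9.00 interest = $1,123.29; pay $1,123.29 → $0.00
Total paid: $7,401.99

$7,401.99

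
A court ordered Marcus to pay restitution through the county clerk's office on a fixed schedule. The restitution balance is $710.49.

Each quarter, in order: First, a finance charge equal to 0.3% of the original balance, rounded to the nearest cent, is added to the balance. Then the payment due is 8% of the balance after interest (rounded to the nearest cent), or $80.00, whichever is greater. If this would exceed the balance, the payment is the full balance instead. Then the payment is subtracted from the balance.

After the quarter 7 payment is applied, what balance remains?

Quarter 1: opening $710.49; interest $2.13 → $712.62; payment $80.00; balance $632.62
Quarter 2: opening $632.62; interest $2.13 → $634.75; payment $80.00; balance $554.75
Quarter 3: opening $554.75; interest $2.13 → $556.88; payment $80.00; balance $476.88
Quarter 4: opening $476.88; interest $2.13 → $479.01; payment $80.00; balance $399.01
Quarter 5: opening $399.01; interest $2.13 → $401.14; payment $80.00; balance $321.14
Quarter 6: opening $321.14; interest $2.13 → $323.27; payment $80.00; balance $243.27
Quarter 7: opening $243.27; interest $2.13 → $245.40; payment $80.00; balance $165.40

$165.40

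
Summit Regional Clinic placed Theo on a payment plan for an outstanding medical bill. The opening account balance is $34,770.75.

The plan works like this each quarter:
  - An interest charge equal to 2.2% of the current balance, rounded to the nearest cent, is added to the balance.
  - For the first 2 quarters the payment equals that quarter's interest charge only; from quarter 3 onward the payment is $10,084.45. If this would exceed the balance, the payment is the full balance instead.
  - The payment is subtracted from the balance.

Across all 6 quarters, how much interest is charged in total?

$3,341.44

Quarter 1: opening $34,770.75; interest $764.96 → $35,535.71; payment $764.96; balance $34,770.75
Quarter 2: opening $34,770.75; interest $764.96 → $35,535.71; payment $764.96; balance $34,770.75
Quarter 3: opening $34,770.75; interest $764.96 → $35,535.71; payment $10,084.45; balance $25,451.26
Quarter 4: opening $25,451.26; interest $559.93 → $26,011.19; payment $10,084.45; balance $15,926.74
Quarter 5: opening $15,926.74; interest $350.39 → $16,277.13; payment $10,084.45; balance $6,192.68
Quarter 6: opening $6,192.68; interest $136.24 → $6,328.92; payment $6,328.92; balance $0.00
Total interest: $764.96 + $764.96 + $764.96 + $559.93 + $350.39 + $136.24 = $3,341.44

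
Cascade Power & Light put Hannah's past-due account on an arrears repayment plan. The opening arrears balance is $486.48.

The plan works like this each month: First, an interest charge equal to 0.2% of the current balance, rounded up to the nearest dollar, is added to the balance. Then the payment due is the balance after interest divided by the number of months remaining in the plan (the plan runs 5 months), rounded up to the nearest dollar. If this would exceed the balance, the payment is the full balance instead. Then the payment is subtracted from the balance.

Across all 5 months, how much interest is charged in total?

$5.00

Month 1: opening $486.48; interest $1.00 → $487.48; payment $98.00; balance $389.48
Month 2: opening $389.48; interest $1.00 → $390.48; payment $98.00; balance $292.48
Month 3: opening $292.48; interest $1.00 → $293.48; payment $98.00; balance $195.48
Month 4: opening $195.48; interest $1.00 → $196.48; payment $99.00; balance $97.48
Month 5: opening $97.48; interest $1.00 → $98.48; payment $98.48; balance $0.00
Total interest: $1.00 + $1.00 + $1.00 + $1.00 + $1.00 = $5.00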